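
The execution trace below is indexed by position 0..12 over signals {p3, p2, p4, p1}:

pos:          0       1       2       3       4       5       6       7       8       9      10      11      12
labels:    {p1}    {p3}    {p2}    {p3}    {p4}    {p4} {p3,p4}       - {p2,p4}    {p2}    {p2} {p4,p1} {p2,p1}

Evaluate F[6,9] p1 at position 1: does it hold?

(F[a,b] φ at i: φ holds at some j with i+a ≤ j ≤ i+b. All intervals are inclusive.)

Check p1 at each j in [7,10]:
  j=7: false
  j=8: false
  j=9: false
  j=10: false
No position in the window satisfies it → formula fails.

False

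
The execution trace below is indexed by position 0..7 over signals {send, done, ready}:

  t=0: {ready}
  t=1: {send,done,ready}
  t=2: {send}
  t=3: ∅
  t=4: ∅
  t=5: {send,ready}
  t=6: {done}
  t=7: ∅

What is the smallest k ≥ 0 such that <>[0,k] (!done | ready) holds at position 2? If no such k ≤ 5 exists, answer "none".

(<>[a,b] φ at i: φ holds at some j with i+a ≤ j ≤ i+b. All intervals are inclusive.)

0

Scan j = 2,3,… for (!done | ready):
  j=2: holds
First hit at j=2, so smallest k = 2-2 = 0.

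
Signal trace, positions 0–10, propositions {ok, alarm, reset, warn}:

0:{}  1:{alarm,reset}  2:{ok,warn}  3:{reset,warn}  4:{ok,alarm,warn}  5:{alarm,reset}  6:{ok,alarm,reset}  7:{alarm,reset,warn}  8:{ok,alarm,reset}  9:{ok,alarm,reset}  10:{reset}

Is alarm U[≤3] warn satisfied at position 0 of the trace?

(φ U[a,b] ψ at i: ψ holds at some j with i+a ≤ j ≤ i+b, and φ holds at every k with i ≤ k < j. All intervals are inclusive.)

Need some j in [0,3] with warn, and alarm at every k in [0,j-1].
  j=0: warn false.
  j=1: warn false.
  j=2: warn holds, but alarm fails at k=0 → not this j.
  j=3: warn holds, but alarm fails at k=0 → not this j.
No j in the window works → until fails.

No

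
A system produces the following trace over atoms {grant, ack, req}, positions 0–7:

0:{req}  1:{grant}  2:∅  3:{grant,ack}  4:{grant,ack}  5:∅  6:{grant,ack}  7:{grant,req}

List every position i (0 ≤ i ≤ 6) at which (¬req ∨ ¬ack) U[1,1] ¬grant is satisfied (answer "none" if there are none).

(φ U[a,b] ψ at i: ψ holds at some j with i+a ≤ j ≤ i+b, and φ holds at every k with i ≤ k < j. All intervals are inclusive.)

Evaluate at each i in [0,6]:
  i=0: ✗ (no rhs in [1,1])
  i=1: ✓ (rhs at j=2; lhs holds on [1,1])
  i=2: ✗ (no rhs in [3,3])
  i=3: ✗ (no rhs in [4,4])
  i=4: ✓ (rhs at j=5; lhs holds on [4,4])
  i=5: ✗ (no rhs in [6,6])
  i=6: ✗ (no rhs in [7,7])

1, 4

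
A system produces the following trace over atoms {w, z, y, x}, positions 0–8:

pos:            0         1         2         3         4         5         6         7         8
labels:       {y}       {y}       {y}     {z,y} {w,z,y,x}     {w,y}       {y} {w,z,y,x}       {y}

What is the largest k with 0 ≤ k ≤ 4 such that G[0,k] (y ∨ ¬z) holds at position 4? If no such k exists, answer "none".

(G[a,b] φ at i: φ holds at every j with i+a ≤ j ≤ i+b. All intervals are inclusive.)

4

(y ∨ ¬z) must hold from j=4 onward; find where it first fails.
  j=4: holds
  j=5: holds
  j=6: holds
  j=7: holds
  j=8: holds
Holds through j=8; largest k = 4.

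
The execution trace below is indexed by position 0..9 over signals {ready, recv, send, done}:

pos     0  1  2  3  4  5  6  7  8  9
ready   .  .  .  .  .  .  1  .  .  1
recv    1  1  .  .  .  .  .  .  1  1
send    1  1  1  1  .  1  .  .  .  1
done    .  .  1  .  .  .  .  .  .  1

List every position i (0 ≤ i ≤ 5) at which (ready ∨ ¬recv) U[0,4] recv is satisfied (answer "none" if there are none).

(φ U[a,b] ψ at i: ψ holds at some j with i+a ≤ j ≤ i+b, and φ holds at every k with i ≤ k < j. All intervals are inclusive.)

0, 1, 4, 5

Evaluate at each i in [0,5]:
  i=0: ✓ (rhs at j=0)
  i=1: ✓ (rhs at j=1)
  i=2: ✗ (no rhs in [2,6])
  i=3: ✗ (no rhs in [3,7])
  i=4: ✓ (rhs at j=8; lhs holds on [4,7])
  i=5: ✓ (rhs at j=8; lhs holds on [5,7])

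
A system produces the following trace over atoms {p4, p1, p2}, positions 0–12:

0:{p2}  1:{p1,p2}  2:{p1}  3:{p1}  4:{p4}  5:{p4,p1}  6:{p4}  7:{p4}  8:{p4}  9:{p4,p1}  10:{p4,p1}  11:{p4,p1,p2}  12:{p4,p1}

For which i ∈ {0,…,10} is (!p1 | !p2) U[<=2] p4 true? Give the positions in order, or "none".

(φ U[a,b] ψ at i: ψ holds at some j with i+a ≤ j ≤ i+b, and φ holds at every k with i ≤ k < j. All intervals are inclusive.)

Evaluate at each i in [0,10]:
  i=0: ✗ (no rhs in [0,2])
  i=1: ✗ (no rhs in [1,3])
  i=2: ✓ (rhs at j=4; lhs holds on [2,3])
  i=3: ✓ (rhs at j=4; lhs holds on [3,3])
  i=4: ✓ (rhs at j=4)
  i=5: ✓ (rhs at j=5)
  i=6: ✓ (rhs at j=6)
  i=7: ✓ (rhs at j=7)
  i=8: ✓ (rhs at j=8)
  i=9: ✓ (rhs at j=9)
  i=10: ✓ (rhs at j=10)

2, 3, 4, 5, 6, 7, 8, 9, 10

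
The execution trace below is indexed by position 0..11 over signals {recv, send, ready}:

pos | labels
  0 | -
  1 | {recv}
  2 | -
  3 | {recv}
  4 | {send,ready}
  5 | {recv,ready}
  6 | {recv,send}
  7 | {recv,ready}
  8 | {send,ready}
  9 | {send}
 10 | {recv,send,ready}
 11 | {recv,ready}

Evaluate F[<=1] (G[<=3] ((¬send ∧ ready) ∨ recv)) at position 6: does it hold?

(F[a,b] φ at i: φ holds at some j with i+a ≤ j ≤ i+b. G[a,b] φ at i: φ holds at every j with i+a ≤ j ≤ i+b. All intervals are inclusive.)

Does not hold

Check G[<=3] ((¬send ∧ ready) ∨ recv) at each j in [6,7]:
  j=6: fails at 8
  j=7: fails at 8
No position in the window satisfies it → formula fails.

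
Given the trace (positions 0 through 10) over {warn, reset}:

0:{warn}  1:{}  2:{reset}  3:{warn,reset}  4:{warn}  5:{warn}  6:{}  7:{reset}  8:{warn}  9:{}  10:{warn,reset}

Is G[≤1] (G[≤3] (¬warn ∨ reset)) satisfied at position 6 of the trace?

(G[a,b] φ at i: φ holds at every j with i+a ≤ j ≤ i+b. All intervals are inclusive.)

Check G[≤3] (¬warn ∨ reset) at every j in [6,7]:
  j=6: fails at 8
  j=7: fails at 8
Fails at j=6 → formula fails.

False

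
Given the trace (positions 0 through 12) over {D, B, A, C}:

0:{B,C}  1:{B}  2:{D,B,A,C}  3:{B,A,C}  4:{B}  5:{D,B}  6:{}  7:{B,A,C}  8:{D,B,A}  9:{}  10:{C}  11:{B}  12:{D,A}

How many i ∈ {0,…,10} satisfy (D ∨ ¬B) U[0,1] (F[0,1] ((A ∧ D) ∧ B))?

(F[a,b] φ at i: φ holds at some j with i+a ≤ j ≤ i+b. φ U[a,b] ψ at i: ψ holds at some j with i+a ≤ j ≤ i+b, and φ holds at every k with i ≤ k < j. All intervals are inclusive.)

5

Evaluate at each i in [0,10]:
  i=0: ✗ (lhs fails at k=0 before rhs at j=1)
  i=1: ✓ (rhs at j=1)
  i=2: ✓ (rhs at j=2)
  i=3: ✗ (no rhs in [3,4])
  i=4: ✗ (no rhs in [4,5])
  i=5: ✗ (no rhs in [5,6])
  i=6: ✓ (rhs at j=7; lhs holds on [6,6])
  i=7: ✓ (rhs at j=7)
  i=8: ✓ (rhs at j=8)
  i=9: ✗ (no rhs in [9,10])
  i=10: ✗ (no rhs in [10,11])
Positions where it holds: {1, 2, 6, 7, 8} → 5.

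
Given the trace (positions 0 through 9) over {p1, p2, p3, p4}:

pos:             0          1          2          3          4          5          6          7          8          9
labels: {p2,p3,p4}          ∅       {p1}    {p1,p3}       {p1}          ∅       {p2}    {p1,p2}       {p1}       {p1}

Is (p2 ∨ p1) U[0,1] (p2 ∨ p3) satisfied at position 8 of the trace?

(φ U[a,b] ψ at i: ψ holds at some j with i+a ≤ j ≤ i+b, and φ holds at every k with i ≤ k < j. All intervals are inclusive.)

Need some j in [8,9] with (p2 ∨ p3), and (p2 ∨ p1) at every k in [8,j-1].
  j=8: (p2 ∨ p3) false.
  j=9: (p2 ∨ p3) false.
No j in the window works → until fails.

Does not hold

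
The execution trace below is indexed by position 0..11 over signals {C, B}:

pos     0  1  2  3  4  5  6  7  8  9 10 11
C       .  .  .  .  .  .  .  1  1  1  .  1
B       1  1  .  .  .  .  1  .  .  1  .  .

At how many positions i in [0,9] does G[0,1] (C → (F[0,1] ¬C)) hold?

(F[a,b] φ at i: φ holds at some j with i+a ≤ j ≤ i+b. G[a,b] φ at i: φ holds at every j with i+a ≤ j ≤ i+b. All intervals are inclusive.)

Evaluate at each i in [0,9]:
  i=0: ✓ (all of [0,1])
  i=1: ✓ (all of [1,2])
  i=2: ✓ (all of [2,3])
  i=3: ✓ (all of [3,4])
  i=4: ✓ (all of [4,5])
  i=5: ✓ (all of [5,6])
  i=6: ✗ (fails at j=7)
  i=7: ✗ (fails at j=7)
  i=8: ✗ (fails at j=8)
  i=9: ✓ (all of [9,10])
Positions where it holds: {0, 1, 2, 3, 4, 5, 9} → 7.

7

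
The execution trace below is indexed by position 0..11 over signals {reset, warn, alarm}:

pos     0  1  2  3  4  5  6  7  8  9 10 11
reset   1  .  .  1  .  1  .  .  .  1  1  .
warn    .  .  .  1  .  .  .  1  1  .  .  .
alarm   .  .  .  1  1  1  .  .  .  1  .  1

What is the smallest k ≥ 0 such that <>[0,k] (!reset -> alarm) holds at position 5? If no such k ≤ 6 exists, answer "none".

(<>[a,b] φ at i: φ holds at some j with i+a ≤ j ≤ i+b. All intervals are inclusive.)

Scan j = 5,6,… for (!reset -> alarm):
  j=5: holds
First hit at j=5, so smallest k = 5-5 = 0.

0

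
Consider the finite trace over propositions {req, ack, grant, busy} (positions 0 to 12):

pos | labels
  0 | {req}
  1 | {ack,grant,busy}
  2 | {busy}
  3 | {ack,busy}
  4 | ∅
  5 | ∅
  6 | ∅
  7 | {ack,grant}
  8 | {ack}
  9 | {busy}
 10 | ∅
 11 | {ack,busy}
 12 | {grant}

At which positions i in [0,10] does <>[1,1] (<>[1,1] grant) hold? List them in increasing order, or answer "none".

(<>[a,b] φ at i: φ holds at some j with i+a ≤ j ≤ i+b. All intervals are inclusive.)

Evaluate at each i in [0,10]:
  i=0: ✗ (none in [1,1])
  i=1: ✗ (none in [2,2])
  i=2: ✗ (none in [3,3])
  i=3: ✗ (none in [4,4])
  i=4: ✗ (none in [5,5])
  i=5: ✓ (witness j=6)
  i=6: ✗ (none in [7,7])
  i=7: ✗ (none in [8,8])
  i=8: ✗ (none in [9,9])
  i=9: ✗ (none in [10,10])
  i=10: ✓ (witness j=11)

5, 10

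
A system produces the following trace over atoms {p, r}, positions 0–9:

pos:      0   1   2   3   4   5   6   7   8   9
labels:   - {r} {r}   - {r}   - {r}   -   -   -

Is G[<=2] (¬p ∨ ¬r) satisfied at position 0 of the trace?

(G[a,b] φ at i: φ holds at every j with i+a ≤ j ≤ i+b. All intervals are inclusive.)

Yes

Check (¬p ∨ ¬r) at every j in [0,2]:
  j=0: true
  j=1: true
  j=2: true
All positions satisfy it → formula holds.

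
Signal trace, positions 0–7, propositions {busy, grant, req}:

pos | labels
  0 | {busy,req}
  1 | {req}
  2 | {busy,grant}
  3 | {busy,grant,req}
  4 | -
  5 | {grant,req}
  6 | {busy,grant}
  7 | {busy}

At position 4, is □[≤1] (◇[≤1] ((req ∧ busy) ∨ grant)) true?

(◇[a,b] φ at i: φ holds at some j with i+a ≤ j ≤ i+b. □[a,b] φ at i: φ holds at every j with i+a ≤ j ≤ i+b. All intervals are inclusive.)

Check ◇[≤1] ((req ∧ busy) ∨ grant) at every j in [4,5]:
  j=4: holds (witness at 5)
  j=5: holds (witness at 5)
All positions satisfy it → formula holds.

True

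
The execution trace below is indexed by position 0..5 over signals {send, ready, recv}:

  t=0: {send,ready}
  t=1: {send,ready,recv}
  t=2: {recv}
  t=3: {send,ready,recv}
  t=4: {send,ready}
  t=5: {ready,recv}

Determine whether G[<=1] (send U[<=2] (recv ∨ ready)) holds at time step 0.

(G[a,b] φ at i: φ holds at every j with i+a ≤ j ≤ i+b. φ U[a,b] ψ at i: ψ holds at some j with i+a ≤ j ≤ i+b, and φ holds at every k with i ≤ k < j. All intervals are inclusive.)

Check (send U[<=2] (recv ∨ ready)) at every j in [0,1]:
  j=0: holds
  j=1: holds
All positions satisfy it → formula holds.

True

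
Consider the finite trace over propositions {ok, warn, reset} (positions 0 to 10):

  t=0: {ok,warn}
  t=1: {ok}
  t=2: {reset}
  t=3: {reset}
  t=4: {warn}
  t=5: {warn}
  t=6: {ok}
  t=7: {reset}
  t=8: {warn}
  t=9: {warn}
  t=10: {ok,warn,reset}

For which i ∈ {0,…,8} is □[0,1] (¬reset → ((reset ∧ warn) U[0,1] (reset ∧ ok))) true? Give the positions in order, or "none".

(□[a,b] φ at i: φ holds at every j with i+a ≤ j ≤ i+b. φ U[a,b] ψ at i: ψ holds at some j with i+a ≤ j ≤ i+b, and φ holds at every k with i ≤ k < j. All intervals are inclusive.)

Evaluate at each i in [0,8]:
  i=0: ✗ (fails at j=0)
  i=1: ✗ (fails at j=1)
  i=2: ✓ (all of [2,3])
  i=3: ✗ (fails at j=4)
  i=4: ✗ (fails at j=4)
  i=5: ✗ (fails at j=5)
  i=6: ✗ (fails at j=6)
  i=7: ✗ (fails at j=8)
  i=8: ✗ (fails at j=8)

2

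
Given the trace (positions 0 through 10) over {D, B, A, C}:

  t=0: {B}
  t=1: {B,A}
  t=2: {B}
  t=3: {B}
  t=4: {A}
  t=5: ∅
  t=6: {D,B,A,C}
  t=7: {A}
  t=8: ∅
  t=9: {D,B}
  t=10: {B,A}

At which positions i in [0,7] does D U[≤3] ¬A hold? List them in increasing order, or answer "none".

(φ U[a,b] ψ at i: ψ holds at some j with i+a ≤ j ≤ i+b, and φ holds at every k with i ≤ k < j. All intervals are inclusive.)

0, 2, 3, 5

Evaluate at each i in [0,7]:
  i=0: ✓ (rhs at j=0)
  i=1: ✗ (lhs fails at k=1 before rhs at j=2)
  i=2: ✓ (rhs at j=2)
  i=3: ✓ (rhs at j=3)
  i=4: ✗ (lhs fails at k=4 before rhs at j=5)
  i=5: ✓ (rhs at j=5)
  i=6: ✗ (lhs fails at k=7 before rhs at j=8)
  i=7: ✗ (lhs fails at k=7 before rhs at j=8)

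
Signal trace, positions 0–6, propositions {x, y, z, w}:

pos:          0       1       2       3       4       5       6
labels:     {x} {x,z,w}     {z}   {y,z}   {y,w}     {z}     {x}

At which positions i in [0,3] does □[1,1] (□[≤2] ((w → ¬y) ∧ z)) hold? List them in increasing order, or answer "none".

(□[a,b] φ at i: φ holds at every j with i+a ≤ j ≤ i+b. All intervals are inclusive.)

0

Evaluate at each i in [0,3]:
  i=0: ✓ (all of [1,1])
  i=1: ✗ (fails at j=2)
  i=2: ✗ (fails at j=3)
  i=3: ✗ (fails at j=4)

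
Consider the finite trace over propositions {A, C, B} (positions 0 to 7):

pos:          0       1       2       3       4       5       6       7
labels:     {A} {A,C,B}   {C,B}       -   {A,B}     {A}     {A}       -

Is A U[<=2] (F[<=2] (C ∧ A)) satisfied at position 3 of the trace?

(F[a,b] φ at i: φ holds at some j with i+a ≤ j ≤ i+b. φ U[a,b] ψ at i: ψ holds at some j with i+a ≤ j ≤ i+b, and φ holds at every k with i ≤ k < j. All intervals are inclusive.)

No

Need some j in [3,5] with F[<=2] (C ∧ A), and A at every k in [3,j-1].
  j=3: F[<=2] (C ∧ A) — fails (none in [3,5]).
  j=4: F[<=2] (C ∧ A) — fails (none in [4,6]).
  j=5: F[<=2] (C ∧ A) — fails (none in [5,7]).
No j in the window works → until fails.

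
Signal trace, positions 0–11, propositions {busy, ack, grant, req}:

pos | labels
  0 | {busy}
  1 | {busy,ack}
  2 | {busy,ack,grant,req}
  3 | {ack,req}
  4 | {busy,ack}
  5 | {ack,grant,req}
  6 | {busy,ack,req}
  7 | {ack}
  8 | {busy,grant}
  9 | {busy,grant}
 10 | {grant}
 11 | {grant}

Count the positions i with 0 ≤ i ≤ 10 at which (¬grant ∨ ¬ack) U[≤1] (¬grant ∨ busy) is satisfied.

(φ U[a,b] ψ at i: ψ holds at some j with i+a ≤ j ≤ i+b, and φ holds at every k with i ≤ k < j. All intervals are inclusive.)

9

Evaluate at each i in [0,10]:
  i=0: ✓ (rhs at j=0)
  i=1: ✓ (rhs at j=1)
  i=2: ✓ (rhs at j=2)
  i=3: ✓ (rhs at j=3)
  i=4: ✓ (rhs at j=4)
  i=5: ✗ (lhs fails at k=5 before rhs at j=6)
  i=6: ✓ (rhs at j=6)
  i=7: ✓ (rhs at j=7)
  i=8: ✓ (rhs at j=8)
  i=9: ✓ (rhs at j=9)
  i=10: ✗ (no rhs in [10,11])
Positions where it holds: {0, 1, 2, 3, 4, 6, 7, 8, 9} → 9.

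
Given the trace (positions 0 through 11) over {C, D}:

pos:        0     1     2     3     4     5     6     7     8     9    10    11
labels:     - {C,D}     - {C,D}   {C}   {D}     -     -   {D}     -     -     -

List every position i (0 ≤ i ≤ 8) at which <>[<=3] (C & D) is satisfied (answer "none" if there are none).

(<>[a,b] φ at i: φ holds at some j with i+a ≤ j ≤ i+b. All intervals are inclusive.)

Evaluate at each i in [0,8]:
  i=0: ✓ (witness j=1)
  i=1: ✓ (witness j=1)
  i=2: ✓ (witness j=3)
  i=3: ✓ (witness j=3)
  i=4: ✗ (none in [4,7])
  i=5: ✗ (none in [5,8])
  i=6: ✗ (none in [6,9])
  i=7: ✗ (none in [7,10])
  i=8: ✗ (none in [8,11])

0, 1, 2, 3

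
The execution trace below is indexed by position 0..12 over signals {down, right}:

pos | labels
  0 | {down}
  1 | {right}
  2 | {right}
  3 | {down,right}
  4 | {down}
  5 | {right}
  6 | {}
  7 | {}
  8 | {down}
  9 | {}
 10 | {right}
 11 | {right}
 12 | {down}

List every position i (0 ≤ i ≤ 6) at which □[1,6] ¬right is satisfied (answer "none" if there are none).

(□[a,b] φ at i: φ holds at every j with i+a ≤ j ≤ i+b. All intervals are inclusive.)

Evaluate at each i in [0,6]:
  i=0: ✗ (fails at j=1)
  i=1: ✗ (fails at j=2)
  i=2: ✗ (fails at j=3)
  i=3: ✗ (fails at j=5)
  i=4: ✗ (fails at j=5)
  i=5: ✗ (fails at j=10)
  i=6: ✗ (fails at j=10)

none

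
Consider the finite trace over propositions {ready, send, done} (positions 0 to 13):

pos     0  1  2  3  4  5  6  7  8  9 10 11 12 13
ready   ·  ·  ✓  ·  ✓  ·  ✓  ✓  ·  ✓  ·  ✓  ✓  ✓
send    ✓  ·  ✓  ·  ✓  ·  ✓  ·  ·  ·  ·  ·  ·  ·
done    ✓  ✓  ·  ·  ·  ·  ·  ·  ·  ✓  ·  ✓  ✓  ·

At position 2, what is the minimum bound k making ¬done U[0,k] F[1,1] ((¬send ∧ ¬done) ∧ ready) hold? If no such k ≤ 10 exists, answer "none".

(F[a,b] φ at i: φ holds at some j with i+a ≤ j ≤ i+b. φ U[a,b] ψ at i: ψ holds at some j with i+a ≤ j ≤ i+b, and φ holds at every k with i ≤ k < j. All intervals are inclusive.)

Need earliest j ≥ 2 with F[1,1] ((¬send ∧ ¬done) ∧ ready), and ¬done at every k in [2,j-1].
  j=2: rhs fails.
  j=3: rhs fails.
  j=4: rhs fails.
  j=5: rhs fails.
  j=6: rhs holds; lhs holds on [2,5]. k = 4.

4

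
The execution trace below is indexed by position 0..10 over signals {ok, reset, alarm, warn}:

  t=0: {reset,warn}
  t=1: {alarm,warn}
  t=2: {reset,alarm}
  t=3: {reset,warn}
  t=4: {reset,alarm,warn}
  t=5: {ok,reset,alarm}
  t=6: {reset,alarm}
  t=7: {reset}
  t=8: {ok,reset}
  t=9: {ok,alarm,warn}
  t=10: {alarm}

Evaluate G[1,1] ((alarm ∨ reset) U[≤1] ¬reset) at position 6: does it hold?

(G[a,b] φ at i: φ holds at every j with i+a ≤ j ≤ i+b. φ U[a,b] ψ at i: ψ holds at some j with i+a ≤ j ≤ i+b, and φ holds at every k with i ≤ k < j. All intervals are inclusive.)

False

Check ((alarm ∨ reset) U[≤1] ¬reset) at every j in [7,7]:
  j=7: fails
Fails at j=7 → formula fails.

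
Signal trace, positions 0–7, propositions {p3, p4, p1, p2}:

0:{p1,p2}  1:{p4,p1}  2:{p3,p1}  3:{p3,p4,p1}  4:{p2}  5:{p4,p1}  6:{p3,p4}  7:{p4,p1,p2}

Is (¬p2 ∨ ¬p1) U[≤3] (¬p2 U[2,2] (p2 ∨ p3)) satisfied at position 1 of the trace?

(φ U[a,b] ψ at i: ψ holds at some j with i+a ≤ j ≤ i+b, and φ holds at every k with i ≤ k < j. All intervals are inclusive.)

Need some j in [1,4] with (¬p2 U[2,2] (p2 ∨ p3)), and (¬p2 ∨ ¬p1) at every k in [1,j-1].
  j=1: (¬p2 U[2,2] (p2 ∨ p3)) holds; no prefix to check → satisfied.

True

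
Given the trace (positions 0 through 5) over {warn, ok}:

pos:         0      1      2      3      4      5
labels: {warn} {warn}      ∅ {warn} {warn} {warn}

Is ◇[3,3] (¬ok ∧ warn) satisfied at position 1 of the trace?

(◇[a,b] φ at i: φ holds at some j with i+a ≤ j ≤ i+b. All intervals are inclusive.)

True

Check (¬ok ∧ warn) at each j in [4,4]:
  j=4: true
Found at j=4 → formula holds.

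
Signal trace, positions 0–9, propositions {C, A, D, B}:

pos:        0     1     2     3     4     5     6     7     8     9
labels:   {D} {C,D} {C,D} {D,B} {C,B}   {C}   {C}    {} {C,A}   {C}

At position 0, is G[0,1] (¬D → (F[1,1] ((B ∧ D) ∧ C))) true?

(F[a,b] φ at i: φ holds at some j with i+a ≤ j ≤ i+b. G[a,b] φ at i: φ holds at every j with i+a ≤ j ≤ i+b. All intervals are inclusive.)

Check (¬D → (F[1,1] ((B ∧ D) ∧ C))) at every j in [0,1]:
  j=0: antecedent false → ✓
  j=1: antecedent false → ✓
All positions satisfy it → formula holds.

Yes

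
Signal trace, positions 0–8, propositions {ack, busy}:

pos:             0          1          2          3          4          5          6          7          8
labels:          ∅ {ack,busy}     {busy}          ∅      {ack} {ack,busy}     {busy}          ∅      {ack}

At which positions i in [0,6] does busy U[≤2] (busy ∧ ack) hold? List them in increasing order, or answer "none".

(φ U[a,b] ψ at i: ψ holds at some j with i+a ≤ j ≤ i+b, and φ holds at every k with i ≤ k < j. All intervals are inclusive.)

1, 5

Evaluate at each i in [0,6]:
  i=0: ✗ (lhs fails at k=0 before rhs at j=1)
  i=1: ✓ (rhs at j=1)
  i=2: ✗ (no rhs in [2,4])
  i=3: ✗ (lhs fails at k=3 before rhs at j=5)
  i=4: ✗ (lhs fails at k=4 before rhs at j=5)
  i=5: ✓ (rhs at j=5)
  i=6: ✗ (no rhs in [6,8])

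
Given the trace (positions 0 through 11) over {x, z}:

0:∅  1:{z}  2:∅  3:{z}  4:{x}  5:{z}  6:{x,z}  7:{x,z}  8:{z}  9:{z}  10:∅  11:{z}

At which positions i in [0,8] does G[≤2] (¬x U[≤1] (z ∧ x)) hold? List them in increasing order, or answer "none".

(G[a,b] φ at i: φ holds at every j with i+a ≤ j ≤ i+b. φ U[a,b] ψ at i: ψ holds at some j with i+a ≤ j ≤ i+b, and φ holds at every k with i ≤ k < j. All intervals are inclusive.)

Evaluate at each i in [0,8]:
  i=0: ✗ (fails at j=0)
  i=1: ✗ (fails at j=1)
  i=2: ✗ (fails at j=2)
  i=3: ✗ (fails at j=3)
  i=4: ✗ (fails at j=4)
  i=5: ✓ (all of [5,7])
  i=6: ✗ (fails at j=8)
  i=7: ✗ (fails at j=8)
  i=8: ✗ (fails at j=8)

5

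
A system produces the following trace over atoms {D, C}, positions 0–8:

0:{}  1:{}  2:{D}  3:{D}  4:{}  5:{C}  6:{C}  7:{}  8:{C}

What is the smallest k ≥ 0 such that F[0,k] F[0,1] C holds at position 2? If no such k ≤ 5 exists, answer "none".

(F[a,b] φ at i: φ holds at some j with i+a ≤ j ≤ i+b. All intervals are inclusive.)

Scan j = 2,3,… for F[0,1] C:
  j=2: fails
  j=3: fails
  j=4: holds
First hit at j=4, so smallest k = 4-2 = 2.

2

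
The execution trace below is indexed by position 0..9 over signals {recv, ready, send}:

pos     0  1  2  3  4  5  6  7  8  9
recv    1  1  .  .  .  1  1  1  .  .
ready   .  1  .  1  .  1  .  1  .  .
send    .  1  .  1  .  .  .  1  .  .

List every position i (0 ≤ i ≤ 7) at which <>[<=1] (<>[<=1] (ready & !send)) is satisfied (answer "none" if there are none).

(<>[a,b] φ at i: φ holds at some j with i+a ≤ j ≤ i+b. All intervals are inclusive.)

3, 4, 5

Evaluate at each i in [0,7]:
  i=0: ✗ (none in [0,1])
  i=1: ✗ (none in [1,2])
  i=2: ✗ (none in [2,3])
  i=3: ✓ (witness j=4)
  i=4: ✓ (witness j=4)
  i=5: ✓ (witness j=5)
  i=6: ✗ (none in [6,7])
  i=7: ✗ (none in [7,8])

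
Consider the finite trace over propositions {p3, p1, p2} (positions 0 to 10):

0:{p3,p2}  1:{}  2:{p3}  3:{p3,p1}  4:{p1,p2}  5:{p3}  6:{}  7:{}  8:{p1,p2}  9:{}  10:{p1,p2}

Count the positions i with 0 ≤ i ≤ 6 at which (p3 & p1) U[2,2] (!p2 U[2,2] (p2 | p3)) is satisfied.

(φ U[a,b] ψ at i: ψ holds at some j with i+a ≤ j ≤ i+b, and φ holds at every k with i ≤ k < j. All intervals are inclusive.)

0

Evaluate at each i in [0,6]:
  i=0: ✗ (lhs fails at k=0 before rhs at j=2)
  i=1: ✗ (no rhs in [3,3])
  i=2: ✗ (no rhs in [4,4])
  i=3: ✗ (no rhs in [5,5])
  i=4: ✗ (lhs fails at k=4 before rhs at j=6)
  i=5: ✗ (no rhs in [7,7])
  i=6: ✗ (no rhs in [8,8])
Positions where it holds: {} → 0.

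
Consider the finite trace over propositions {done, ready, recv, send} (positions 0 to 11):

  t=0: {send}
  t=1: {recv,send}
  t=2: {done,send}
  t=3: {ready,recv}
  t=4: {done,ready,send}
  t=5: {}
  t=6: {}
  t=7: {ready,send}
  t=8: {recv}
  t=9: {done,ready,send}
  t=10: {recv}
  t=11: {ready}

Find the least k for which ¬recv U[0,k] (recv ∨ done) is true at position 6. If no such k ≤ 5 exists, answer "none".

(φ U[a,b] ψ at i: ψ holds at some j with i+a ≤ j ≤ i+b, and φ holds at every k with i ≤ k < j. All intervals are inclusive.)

2

Need earliest j ≥ 6 with (recv ∨ done), and ¬recv at every k in [6,j-1].
  j=6: rhs fails.
  j=7: rhs fails.
  j=8: rhs holds; lhs holds on [6,7]. k = 2.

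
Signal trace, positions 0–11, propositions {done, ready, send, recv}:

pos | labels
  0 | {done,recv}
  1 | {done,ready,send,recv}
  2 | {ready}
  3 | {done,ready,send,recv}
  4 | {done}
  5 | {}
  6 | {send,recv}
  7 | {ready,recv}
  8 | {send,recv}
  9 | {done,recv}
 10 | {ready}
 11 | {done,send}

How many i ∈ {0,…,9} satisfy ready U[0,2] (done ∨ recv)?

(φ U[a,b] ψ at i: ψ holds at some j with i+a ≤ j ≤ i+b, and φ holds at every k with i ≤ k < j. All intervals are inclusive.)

9

Evaluate at each i in [0,9]:
  i=0: ✓ (rhs at j=0)
  i=1: ✓ (rhs at j=1)
  i=2: ✓ (rhs at j=3; lhs holds on [2,2])
  i=3: ✓ (rhs at j=3)
  i=4: ✓ (rhs at j=4)
  i=5: ✗ (lhs fails at k=5 before rhs at j=6)
  i=6: ✓ (rhs at j=6)
  i=7: ✓ (rhs at j=7)
  i=8: ✓ (rhs at j=8)
  i=9: ✓ (rhs at j=9)
Positions where it holds: {0, 1, 2, 3, 4, 6, 7, 8, 9} → 9.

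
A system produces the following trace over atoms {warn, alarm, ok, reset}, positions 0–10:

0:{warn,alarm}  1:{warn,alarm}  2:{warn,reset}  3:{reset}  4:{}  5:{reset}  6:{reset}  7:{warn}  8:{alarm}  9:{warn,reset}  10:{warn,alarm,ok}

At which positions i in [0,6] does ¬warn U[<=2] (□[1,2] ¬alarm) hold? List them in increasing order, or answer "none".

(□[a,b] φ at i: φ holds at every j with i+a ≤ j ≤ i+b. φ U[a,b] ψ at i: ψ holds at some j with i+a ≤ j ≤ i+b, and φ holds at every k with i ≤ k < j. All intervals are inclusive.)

1, 2, 3, 4, 5

Evaluate at each i in [0,6]:
  i=0: ✗ (lhs fails at k=0 before rhs at j=1)
  i=1: ✓ (rhs at j=1)
  i=2: ✓ (rhs at j=2)
  i=3: ✓ (rhs at j=3)
  i=4: ✓ (rhs at j=4)
  i=5: ✓ (rhs at j=5)
  i=6: ✗ (no rhs in [6,8])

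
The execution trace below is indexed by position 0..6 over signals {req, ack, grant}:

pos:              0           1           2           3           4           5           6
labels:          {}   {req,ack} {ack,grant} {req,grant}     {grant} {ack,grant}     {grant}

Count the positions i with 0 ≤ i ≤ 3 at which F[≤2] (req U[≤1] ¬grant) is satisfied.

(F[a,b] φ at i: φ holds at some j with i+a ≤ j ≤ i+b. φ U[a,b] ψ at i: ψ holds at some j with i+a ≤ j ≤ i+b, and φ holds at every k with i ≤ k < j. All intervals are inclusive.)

2

Evaluate at each i in [0,3]:
  i=0: ✓ (witness j=0)
  i=1: ✓ (witness j=1)
  i=2: ✗ (none in [2,4])
  i=3: ✗ (none in [3,5])
Positions where it holds: {0, 1} → 2.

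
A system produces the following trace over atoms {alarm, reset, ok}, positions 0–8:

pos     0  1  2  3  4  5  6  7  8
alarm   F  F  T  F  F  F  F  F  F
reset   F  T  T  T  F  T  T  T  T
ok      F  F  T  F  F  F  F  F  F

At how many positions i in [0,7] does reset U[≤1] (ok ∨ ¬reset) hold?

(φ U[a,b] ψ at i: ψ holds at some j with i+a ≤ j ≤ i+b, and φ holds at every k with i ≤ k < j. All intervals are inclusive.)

5

Evaluate at each i in [0,7]:
  i=0: ✓ (rhs at j=0)
  i=1: ✓ (rhs at j=2; lhs holds on [1,1])
  i=2: ✓ (rhs at j=2)
  i=3: ✓ (rhs at j=4; lhs holds on [3,3])
  i=4: ✓ (rhs at j=4)
  i=5: ✗ (no rhs in [5,6])
  i=6: ✗ (no rhs in [6,7])
  i=7: ✗ (no rhs in [7,8])
Positions where it holds: {0, 1, 2, 3, 4} → 5.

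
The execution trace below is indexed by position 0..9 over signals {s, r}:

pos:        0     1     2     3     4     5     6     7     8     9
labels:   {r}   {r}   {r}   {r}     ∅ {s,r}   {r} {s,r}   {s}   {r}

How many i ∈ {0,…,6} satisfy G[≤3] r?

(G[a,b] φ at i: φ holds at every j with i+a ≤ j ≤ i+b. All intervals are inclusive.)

Evaluate at each i in [0,6]:
  i=0: ✓ (all of [0,3])
  i=1: ✗ (fails at j=4)
  i=2: ✗ (fails at j=4)
  i=3: ✗ (fails at j=4)
  i=4: ✗ (fails at j=4)
  i=5: ✗ (fails at j=8)
  i=6: ✗ (fails at j=8)
Positions where it holds: {0} → 1.

1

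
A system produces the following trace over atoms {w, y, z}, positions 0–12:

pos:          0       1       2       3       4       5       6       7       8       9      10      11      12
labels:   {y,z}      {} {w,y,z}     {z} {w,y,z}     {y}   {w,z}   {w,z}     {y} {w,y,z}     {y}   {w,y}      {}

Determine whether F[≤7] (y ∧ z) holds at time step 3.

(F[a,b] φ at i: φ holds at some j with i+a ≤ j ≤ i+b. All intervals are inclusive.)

Holds

Check (y ∧ z) at each j in [3,10]:
  j=3: false
  j=4: true
  j=5: false
  j=6: false
  j=7: false
  j=8: false
  j=9: true
  j=10: false
Found at j=4 → formula holds.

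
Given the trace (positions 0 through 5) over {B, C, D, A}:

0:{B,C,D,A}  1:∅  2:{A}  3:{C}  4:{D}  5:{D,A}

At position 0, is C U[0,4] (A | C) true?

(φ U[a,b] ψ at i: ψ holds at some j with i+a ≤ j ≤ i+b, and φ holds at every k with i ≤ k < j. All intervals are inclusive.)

Need some j in [0,4] with (A | C), and C at every k in [0,j-1].
  j=0: (A | C) holds; no prefix to check → satisfied.

True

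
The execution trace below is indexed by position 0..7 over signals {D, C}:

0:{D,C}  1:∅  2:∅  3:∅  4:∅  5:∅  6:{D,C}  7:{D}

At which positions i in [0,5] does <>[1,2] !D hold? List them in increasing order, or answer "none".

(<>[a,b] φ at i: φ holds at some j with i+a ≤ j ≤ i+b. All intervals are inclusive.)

0, 1, 2, 3, 4

Evaluate at each i in [0,5]:
  i=0: ✓ (witness j=1)
  i=1: ✓ (witness j=2)
  i=2: ✓ (witness j=3)
  i=3: ✓ (witness j=4)
  i=4: ✓ (witness j=5)
  i=5: ✗ (none in [6,7])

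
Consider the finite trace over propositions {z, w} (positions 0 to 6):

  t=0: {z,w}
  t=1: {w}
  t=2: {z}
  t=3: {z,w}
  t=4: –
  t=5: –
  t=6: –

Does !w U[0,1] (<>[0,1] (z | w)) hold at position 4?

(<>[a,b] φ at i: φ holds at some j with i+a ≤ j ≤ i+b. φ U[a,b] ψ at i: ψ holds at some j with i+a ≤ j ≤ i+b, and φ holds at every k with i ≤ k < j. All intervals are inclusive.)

Need some j in [4,5] with <>[0,1] (z | w), and !w at every k in [4,j-1].
  j=4: <>[0,1] (z | w) — fails (none in [4,5]).
  j=5: <>[0,1] (z | w) — fails (none in [5,6]).
No j in the window works → until fails.

Does not hold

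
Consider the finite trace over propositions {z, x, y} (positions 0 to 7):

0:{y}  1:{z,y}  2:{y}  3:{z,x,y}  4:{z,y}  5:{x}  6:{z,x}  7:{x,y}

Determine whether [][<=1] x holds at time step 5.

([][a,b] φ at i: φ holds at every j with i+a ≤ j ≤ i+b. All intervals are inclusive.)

Check x at every j in [5,6]:
  j=5: true
  j=6: true
All positions satisfy it → formula holds.

Yes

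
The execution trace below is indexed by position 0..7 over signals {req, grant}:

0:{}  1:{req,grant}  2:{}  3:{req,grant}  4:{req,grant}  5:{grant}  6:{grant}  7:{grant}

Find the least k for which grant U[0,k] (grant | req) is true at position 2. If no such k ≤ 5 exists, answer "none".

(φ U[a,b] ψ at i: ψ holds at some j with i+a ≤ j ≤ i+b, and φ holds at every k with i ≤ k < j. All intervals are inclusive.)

none

Need earliest j ≥ 2 with (grant | req), and grant at every k in [2,j-1].
  j=2: rhs fails.
  j=3: rhs holds but lhs fails at k=2.
  j=4: rhs holds but lhs fails at k=2.
  j=5: rhs holds but lhs fails at k=2.
  j=6: rhs holds but lhs fails at k=2.
  j=7: rhs holds but lhs fails at k=2.
No witness within the range → none.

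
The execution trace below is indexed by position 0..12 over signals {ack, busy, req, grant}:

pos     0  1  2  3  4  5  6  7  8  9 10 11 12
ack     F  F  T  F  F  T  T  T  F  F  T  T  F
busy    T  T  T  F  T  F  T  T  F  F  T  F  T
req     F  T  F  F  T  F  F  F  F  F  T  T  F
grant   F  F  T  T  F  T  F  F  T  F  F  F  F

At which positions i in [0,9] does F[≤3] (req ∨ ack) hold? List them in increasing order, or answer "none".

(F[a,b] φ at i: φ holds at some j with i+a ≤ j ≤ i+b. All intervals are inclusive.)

0, 1, 2, 3, 4, 5, 6, 7, 8, 9

Evaluate at each i in [0,9]:
  i=0: ✓ (witness j=1)
  i=1: ✓ (witness j=1)
  i=2: ✓ (witness j=2)
  i=3: ✓ (witness j=4)
  i=4: ✓ (witness j=4)
  i=5: ✓ (witness j=5)
  i=6: ✓ (witness j=6)
  i=7: ✓ (witness j=7)
  i=8: ✓ (witness j=10)
  i=9: ✓ (witness j=10)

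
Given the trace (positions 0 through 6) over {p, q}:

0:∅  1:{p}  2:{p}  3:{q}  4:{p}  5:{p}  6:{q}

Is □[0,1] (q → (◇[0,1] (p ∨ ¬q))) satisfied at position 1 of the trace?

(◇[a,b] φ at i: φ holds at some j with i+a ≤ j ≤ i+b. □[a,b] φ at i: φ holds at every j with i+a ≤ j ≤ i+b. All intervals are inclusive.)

Holds

Check (q → (◇[0,1] (p ∨ ¬q))) at every j in [1,2]:
  j=1: antecedent false → ✓
  j=2: antecedent false → ✓
All positions satisfy it → formula holds.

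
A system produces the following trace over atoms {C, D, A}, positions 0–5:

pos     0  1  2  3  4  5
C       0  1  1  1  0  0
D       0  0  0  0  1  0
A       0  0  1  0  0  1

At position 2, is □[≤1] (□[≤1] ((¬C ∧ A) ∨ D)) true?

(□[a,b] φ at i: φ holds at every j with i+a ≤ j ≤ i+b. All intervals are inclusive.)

Check □[≤1] ((¬C ∧ A) ∨ D) at every j in [2,3]:
  j=2: fails at 2
  j=3: fails at 3
Fails at j=2 → formula fails.

No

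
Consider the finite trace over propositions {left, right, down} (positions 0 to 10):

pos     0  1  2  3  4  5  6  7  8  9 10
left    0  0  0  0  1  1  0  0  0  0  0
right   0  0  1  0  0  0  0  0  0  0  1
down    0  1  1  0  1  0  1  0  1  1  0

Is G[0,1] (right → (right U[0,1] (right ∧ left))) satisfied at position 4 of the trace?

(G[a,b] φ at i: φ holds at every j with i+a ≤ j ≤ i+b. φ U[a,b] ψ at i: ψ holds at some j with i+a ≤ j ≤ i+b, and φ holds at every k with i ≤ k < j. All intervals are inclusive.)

Check (right → (right U[0,1] (right ∧ left))) at every j in [4,5]:
  j=4: antecedent false → ✓
  j=5: antecedent false → ✓
All positions satisfy it → formula holds.

Yes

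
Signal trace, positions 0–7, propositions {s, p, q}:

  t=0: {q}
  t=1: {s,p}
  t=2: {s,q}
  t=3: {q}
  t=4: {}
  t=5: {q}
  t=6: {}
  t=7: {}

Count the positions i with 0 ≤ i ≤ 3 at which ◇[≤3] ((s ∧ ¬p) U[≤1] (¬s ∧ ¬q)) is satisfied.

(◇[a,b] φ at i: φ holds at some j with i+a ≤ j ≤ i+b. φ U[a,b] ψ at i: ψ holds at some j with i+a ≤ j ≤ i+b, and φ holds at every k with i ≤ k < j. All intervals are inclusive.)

Evaluate at each i in [0,3]:
  i=0: ✗ (none in [0,3])
  i=1: ✓ (witness j=4)
  i=2: ✓ (witness j=4)
  i=3: ✓ (witness j=4)
Positions where it holds: {1, 2, 3} → 3.

3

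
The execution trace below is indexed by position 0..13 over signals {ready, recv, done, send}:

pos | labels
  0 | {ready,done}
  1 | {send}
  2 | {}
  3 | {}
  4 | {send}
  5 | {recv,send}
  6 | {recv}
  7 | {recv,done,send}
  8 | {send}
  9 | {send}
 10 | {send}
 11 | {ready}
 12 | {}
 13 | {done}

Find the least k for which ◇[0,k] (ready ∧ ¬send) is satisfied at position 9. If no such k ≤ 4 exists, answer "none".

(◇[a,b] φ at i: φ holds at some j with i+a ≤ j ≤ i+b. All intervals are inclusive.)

2

Scan j = 9,10,… for (ready ∧ ¬send):
  j=9: fails
  j=10: fails
  j=11: holds
First hit at j=11, so smallest k = 11-9 = 2.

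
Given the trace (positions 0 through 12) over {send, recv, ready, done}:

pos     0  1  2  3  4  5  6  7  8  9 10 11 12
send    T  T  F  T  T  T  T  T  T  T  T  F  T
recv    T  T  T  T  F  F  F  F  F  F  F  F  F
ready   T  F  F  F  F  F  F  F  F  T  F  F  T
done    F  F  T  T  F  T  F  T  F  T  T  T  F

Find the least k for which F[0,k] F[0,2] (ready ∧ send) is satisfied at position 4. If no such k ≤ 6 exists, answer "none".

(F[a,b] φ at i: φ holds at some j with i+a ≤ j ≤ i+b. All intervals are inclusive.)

Scan j = 4,5,… for F[0,2] (ready ∧ send):
  j=4: fails
  j=5: fails
  j=6: fails
  j=7: holds
First hit at j=7, so smallest k = 7-4 = 3.

3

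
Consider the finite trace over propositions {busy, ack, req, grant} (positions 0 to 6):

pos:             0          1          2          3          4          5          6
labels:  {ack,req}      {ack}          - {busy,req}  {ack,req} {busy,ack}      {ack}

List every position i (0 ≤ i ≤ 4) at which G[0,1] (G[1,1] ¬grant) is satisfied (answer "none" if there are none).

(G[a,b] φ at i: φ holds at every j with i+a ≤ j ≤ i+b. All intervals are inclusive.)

0, 1, 2, 3, 4

Evaluate at each i in [0,4]:
  i=0: ✓ (all of [0,1])
  i=1: ✓ (all of [1,2])
  i=2: ✓ (all of [2,3])
  i=3: ✓ (all of [3,4])
  i=4: ✓ (all of [4,5])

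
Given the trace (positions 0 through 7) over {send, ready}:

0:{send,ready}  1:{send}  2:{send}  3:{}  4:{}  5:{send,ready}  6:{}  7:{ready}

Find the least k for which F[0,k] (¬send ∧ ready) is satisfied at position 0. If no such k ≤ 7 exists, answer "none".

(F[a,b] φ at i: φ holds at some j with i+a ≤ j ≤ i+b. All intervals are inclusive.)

7

Scan j = 0,1,… for (¬send ∧ ready):
  j=0: fails
  j=1: fails
  j=2: fails
  j=3: fails
  j=4: fails
  j=5: fails
  j=6: fails
  j=7: holds
First hit at j=7, so smallest k = 7-0 = 7.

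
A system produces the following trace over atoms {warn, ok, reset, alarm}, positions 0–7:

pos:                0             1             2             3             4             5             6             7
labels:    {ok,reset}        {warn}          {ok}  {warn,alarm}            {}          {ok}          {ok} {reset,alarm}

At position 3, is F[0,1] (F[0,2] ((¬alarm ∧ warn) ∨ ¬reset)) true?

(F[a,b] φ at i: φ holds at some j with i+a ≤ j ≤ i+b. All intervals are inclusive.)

Check F[0,2] ((¬alarm ∧ warn) ∨ ¬reset) at each j in [3,4]:
  j=3: holds (witness at 3)
  j=4: holds (witness at 4)
Found at j=3 → formula holds.

Holds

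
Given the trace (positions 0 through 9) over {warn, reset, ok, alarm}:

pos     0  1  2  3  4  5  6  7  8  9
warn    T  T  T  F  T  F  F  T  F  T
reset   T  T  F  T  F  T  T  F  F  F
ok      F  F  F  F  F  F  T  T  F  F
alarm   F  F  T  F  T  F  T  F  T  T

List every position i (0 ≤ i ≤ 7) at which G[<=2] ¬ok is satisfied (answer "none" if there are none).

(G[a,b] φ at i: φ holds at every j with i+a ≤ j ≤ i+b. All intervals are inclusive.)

Evaluate at each i in [0,7]:
  i=0: ✓ (all of [0,2])
  i=1: ✓ (all of [1,3])
  i=2: ✓ (all of [2,4])
  i=3: ✓ (all of [3,5])
  i=4: ✗ (fails at j=6)
  i=5: ✗ (fails at j=6)
  i=6: ✗ (fails at j=6)
  i=7: ✗ (fails at j=7)

0, 1, 2, 3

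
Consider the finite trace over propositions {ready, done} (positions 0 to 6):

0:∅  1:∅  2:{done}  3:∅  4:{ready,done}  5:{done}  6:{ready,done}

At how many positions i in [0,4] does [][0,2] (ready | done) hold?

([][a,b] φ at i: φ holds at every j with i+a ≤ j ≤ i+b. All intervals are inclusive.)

Evaluate at each i in [0,4]:
  i=0: ✗ (fails at j=0)
  i=1: ✗ (fails at j=1)
  i=2: ✗ (fails at j=3)
  i=3: ✗ (fails at j=3)
  i=4: ✓ (all of [4,6])
Positions where it holds: {4} → 1.

1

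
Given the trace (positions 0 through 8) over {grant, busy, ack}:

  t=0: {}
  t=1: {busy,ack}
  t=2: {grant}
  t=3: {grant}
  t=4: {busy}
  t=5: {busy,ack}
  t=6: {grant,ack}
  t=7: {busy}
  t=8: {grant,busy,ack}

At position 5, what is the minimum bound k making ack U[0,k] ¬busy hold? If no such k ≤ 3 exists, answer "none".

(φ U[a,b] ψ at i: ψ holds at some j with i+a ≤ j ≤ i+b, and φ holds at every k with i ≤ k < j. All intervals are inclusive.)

Need earliest j ≥ 5 with ¬busy, and ack at every k in [5,j-1].
  j=5: rhs fails.
  j=6: rhs holds; lhs holds on [5,5]. k = 1.

1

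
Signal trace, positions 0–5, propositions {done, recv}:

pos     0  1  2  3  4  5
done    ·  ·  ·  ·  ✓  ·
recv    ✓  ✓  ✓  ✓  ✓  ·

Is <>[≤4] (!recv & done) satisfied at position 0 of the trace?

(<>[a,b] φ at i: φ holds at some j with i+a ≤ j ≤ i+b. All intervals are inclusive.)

False

Check (!recv & done) at each j in [0,4]:
  j=0: false
  j=1: false
  j=2: false
  j=3: false
  j=4: false
No position in the window satisfies it → formula fails.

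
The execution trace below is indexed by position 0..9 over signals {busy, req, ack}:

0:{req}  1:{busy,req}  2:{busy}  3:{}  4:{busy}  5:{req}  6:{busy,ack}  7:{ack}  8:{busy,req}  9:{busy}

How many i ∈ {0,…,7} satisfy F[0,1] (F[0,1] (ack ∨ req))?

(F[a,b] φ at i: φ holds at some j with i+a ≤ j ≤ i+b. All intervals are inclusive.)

7

Evaluate at each i in [0,7]:
  i=0: ✓ (witness j=0)
  i=1: ✓ (witness j=1)
  i=2: ✗ (none in [2,3])
  i=3: ✓ (witness j=4)
  i=4: ✓ (witness j=4)
  i=5: ✓ (witness j=5)
  i=6: ✓ (witness j=6)
  i=7: ✓ (witness j=7)
Positions where it holds: {0, 1, 3, 4, 5, 6, 7} → 7.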